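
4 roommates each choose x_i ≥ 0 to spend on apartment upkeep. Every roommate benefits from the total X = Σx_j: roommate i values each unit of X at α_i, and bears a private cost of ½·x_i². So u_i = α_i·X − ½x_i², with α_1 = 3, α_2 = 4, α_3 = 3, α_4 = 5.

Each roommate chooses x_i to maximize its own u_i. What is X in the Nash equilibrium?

15

Roommate i's FOC: ∂u_i/∂x_i = α_i − x_i = 0, so x_i* = α_i.
NE contributions = (3, 4, 3, 5); X = 15.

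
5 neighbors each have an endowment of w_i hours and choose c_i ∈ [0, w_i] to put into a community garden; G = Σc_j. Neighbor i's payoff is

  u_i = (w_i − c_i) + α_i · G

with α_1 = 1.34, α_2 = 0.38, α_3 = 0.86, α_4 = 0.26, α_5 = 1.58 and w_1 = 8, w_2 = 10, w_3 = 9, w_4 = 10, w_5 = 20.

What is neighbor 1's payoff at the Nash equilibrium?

37.52

∂u_i/∂c_i = α_i − 1, so neighbor i contributes w_i if α_i > 1, else 0.
α_i > 1 for i ∈ {1, 5}; NE contributions (8, 0, 0, 0, 20), G = 28.
u_1 = (8 − 8) + 1.34·28 = 37.52.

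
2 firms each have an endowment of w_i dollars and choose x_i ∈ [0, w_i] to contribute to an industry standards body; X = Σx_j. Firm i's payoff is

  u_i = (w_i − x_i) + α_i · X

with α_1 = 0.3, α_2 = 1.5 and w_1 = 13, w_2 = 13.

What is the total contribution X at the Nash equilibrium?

13

∂u_i/∂x_i = α_i − 1, so firm i contributes w_i if α_i > 1, else 0.
α_i > 1 for i ∈ {2}; NE contributions (0, 13), X = 13.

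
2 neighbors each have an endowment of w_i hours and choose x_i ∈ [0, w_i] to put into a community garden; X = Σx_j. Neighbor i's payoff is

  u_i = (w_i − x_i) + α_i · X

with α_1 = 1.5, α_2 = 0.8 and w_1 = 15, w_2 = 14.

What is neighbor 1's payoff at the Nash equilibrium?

∂u_i/∂x_i = α_i − 1, so neighbor i contributes w_i if α_i > 1, else 0.
α_i > 1 for i ∈ {1}; NE contributions (15, 0), X = 15.
u_1 = (15 − 15) + 1.5·15 = 22.5.

22.5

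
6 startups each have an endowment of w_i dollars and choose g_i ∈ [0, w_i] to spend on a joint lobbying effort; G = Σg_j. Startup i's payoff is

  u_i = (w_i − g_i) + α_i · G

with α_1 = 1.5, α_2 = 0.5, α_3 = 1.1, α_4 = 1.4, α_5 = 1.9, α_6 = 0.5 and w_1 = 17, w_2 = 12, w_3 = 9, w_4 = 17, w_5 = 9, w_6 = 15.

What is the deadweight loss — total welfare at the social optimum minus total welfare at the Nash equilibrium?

∂u_i/∂g_i = α_i − 1, so startup i contributes w_i if α_i > 1, else 0.
α_i > 1 for i ∈ {1, 3, 4, 5}; NE contributions (17, 0, 9, 17, 9, 0), G = 52.
W^NE = Σw_i − G^NE + (Σα_i)·G^NE = 79 + 5.9·52 = 385.8.
Planner: ∂(Σu_j)/∂g_i = Σα_j − 1 = 5.9 > 0, so everyone contributes w_i; G^SO = 79, W^SO = 79 + 5.9·79 = 545.1.
Deadweight loss = 159.3.

159.3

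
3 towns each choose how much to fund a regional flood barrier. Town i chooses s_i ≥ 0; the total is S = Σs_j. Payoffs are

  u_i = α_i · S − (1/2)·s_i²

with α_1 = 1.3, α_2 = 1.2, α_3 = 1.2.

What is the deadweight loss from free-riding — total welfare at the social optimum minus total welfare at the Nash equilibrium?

9.13

Town i's FOC: ∂u_i/∂s_i = α_i − s_i = 0, so s_i* = α_i.
NE contributions = (1.3, 1.2, 1.2); S = 3.7.
W^NE = (Σα)·S − ½Σα_i² = 3.7² − ½·4.57 = 11.405.
Planner sets s_i = Σα_j = 3.7 for every i, so S^SO = 3·3.7 = 11.1.
W^SO = (Σα)·S^SO − ½·3·(Σα)² = (3/2)·3.7² = 20.535.
Deadweight loss = W^SO − W^NE = 9.13.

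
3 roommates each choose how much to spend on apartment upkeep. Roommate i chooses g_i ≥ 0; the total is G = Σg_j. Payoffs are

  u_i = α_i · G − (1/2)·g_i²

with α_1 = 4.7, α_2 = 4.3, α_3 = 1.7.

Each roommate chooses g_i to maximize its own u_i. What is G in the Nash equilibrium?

Roommate i's FOC: ∂u_i/∂g_i = α_i − g_i = 0, so g_i* = α_i.
NE contributions = (4.7, 4.3, 1.7); G = 10.7.

10.7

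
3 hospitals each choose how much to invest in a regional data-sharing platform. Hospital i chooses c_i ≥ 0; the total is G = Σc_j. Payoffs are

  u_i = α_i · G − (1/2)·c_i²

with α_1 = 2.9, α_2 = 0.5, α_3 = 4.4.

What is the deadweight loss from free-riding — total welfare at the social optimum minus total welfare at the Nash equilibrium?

Hospital i's FOC: ∂u_i/∂c_i = α_i − c_i = 0, so c_i* = α_i.
NE contributions = (2.9, 0.5, 4.4); G = 7.8.
W^NE = (Σα)·G − ½Σα_i² = 7.8² − ½·28.02 = 46.83.
Planner sets c_i = Σα_j = 7.8 for every i, so G^SO = 3·7.8 = 23.4.
W^SO = (Σα)·G^SO − ½·3·(Σα)² = (3/2)·7.8² = 91.26.
Deadweight loss = W^SO − W^NE = 44.43.

44.43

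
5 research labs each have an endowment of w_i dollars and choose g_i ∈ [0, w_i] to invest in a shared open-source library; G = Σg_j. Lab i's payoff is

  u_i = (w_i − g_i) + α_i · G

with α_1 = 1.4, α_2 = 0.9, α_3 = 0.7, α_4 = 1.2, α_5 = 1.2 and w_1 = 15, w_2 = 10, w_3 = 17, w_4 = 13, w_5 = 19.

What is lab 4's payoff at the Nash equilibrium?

56.4

∂u_i/∂g_i = α_i − 1, so lab i contributes w_i if α_i > 1, else 0.
α_i > 1 for i ∈ {1, 4, 5}; NE contributions (15, 0, 0, 13, 19), G = 47.
u_4 = (13 − 13) + 1.2·47 = 56.4.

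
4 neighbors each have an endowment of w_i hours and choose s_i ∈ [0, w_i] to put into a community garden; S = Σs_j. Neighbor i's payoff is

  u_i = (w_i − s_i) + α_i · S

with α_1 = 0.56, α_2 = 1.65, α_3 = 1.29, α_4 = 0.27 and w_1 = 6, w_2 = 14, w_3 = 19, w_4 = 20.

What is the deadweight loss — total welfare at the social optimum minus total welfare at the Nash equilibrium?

∂u_i/∂s_i = α_i − 1, so neighbor i contributes w_i if α_i > 1, else 0.
α_i > 1 for i ∈ {2, 3}; NE contributions (0, 14, 19, 0), S = 33.
W^NE = Σw_i − S^NE + (Σα_i)·S^NE = 59 + 2.77·33 = 150.41.
Planner: ∂(Σu_j)/∂s_i = Σα_j − 1 = 2.77 > 0, so everyone contributes w_i; S^SO = 59, W^SO = 59 + 2.77·59 = 222.43.
Deadweight loss = 72.02.

72.02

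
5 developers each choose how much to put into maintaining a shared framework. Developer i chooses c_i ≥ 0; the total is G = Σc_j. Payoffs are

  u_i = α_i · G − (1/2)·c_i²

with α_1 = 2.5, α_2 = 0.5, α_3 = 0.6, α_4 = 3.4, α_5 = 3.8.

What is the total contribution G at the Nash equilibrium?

10.8

Developer i's FOC: ∂u_i/∂c_i = α_i − c_i = 0, so c_i* = α_i.
NE contributions = (2.5, 0.5, 0.6, 3.4, 3.8); G = 10.8.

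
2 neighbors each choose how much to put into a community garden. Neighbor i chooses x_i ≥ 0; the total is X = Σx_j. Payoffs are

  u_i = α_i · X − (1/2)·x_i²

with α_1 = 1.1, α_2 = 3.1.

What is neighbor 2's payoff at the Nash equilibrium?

Neighbor i's FOC: ∂u_i/∂x_i = α_i − x_i = 0, so x_i* = α_i.
NE contributions = (1.1, 3.1); X = 4.2.
u_2 = α_2·X − ½·(x_2)² = 3.1·4.2 − ½·3.1² = 8.215.

8.215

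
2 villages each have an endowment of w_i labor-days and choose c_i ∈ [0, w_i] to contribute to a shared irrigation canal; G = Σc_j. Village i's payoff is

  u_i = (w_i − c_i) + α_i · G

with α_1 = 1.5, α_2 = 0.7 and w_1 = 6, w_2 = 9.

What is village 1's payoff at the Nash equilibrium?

∂u_i/∂c_i = α_i − 1, so village i contributes w_i if α_i > 1, else 0.
α_i > 1 for i ∈ {1}; NE contributions (6, 0), G = 6.
u_1 = (6 − 6) + 1.5·6 = 9.

9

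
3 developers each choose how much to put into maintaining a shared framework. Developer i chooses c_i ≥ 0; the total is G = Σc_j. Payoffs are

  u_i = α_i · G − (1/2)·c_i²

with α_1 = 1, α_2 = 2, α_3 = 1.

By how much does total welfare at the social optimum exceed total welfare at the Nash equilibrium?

Developer i's FOC: ∂u_i/∂c_i = α_i − c_i = 0, so c_i* = α_i.
NE contributions = (1, 2, 1); G = 4.
W^NE = (Σα)·G − ½Σα_i² = 4² − ½·6 = 13.
Planner sets c_i = Σα_j = 4 for every i, so G^SO = 3·4 = 12.
W^SO = (Σα)·G^SO − ½·3·(Σα)² = (3/2)·4² = 24.
Deadweight loss = W^SO − W^NE = 11.

11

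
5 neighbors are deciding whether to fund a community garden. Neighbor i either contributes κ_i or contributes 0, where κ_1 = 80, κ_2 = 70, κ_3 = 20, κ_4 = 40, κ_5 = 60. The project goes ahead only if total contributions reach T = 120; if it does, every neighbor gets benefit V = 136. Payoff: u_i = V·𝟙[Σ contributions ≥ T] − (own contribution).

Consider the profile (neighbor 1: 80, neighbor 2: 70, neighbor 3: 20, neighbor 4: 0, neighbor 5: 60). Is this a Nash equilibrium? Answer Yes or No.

No

Total = 230 ≥ 120: provided.
Neighbor 1 (pledges 80, payoff 56): dropping to 0 → total 150, payoff 136. Profitable deviation.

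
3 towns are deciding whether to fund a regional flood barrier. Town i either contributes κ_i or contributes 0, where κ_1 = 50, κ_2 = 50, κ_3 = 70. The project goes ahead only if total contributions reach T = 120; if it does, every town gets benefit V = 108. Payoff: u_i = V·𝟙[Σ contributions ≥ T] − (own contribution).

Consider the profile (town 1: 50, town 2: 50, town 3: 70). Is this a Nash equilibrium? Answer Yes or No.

Total = 170 ≥ 120: provided.
Town 1 (pledges 50, payoff 58): dropping to 0 → total 120, payoff 108. Profitable deviation.

No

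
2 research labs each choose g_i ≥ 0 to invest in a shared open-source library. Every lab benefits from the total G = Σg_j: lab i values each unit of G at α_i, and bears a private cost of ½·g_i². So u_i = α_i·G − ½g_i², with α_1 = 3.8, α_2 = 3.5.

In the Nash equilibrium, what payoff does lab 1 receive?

20.52

Lab i's FOC: ∂u_i/∂g_i = α_i − g_i = 0, so g_i* = α_i.
NE contributions = (3.8, 3.5); G = 7.3.
u_1 = α_1·G − ½·(g_1)² = 3.8·7.3 − ½·3.8² = 20.52.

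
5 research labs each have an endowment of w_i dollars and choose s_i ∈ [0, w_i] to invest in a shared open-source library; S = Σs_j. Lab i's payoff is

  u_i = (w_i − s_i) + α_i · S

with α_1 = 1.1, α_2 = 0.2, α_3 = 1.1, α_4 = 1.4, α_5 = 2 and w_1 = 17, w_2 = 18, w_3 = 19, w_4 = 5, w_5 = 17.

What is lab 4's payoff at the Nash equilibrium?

81.2

∂u_i/∂s_i = α_i − 1, so lab i contributes w_i if α_i > 1, else 0.
α_i > 1 for i ∈ {1, 3, 4, 5}; NE contributions (17, 0, 19, 5, 17), S = 58.
u_4 = (5 − 5) + 1.4·58 = 81.2.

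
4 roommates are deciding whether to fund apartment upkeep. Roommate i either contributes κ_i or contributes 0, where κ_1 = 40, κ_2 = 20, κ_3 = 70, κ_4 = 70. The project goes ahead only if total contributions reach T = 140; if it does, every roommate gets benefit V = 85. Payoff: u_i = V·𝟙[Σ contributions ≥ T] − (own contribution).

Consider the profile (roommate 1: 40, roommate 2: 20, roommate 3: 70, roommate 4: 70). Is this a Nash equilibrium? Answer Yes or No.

Total = 200 ≥ 140: provided.
Roommate 1 (pledges 40, payoff 45): dropping to 0 → total 160, payoff 85. Profitable deviation.

No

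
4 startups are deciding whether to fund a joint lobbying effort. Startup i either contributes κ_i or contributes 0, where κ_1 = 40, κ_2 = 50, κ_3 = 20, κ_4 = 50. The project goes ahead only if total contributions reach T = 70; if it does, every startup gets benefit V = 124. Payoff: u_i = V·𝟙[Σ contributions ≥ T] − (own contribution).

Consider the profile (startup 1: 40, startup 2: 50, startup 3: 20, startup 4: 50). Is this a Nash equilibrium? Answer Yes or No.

Total = 160 ≥ 70: provided.
Startup 1 (pledges 40, payoff 84): dropping to 0 → total 120, payoff 124. Profitable deviation.

No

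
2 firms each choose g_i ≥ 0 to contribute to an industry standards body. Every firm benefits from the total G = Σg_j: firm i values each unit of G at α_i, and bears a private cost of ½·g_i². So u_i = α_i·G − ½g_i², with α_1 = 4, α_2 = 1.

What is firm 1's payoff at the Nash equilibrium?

12

Firm i's FOC: ∂u_i/∂g_i = α_i − g_i = 0, so g_i* = α_i.
NE contributions = (4, 1); G = 5.
u_1 = α_1·G − ½·(g_1)² = 4·5 − ½·4² = 12.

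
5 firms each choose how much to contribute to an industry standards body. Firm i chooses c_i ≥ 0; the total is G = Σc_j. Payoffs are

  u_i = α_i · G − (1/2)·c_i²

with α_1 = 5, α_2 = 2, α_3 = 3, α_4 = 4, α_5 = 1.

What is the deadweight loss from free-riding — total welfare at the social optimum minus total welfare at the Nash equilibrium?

365

Firm i's FOC: ∂u_i/∂c_i = α_i − c_i = 0, so c_i* = α_i.
NE contributions = (5, 2, 3, 4, 1); G = 15.
W^NE = (Σα)·G − ½Σα_i² = 15² − ½·55 = 197.5.
Planner sets c_i = Σα_j = 15 for every i, so G^SO = 5·15 = 75.
W^SO = (Σα)·G^SO − ½·5·(Σα)² = (5/2)·15² = 562.5.
Deadweight loss = W^SO − W^NE = 365.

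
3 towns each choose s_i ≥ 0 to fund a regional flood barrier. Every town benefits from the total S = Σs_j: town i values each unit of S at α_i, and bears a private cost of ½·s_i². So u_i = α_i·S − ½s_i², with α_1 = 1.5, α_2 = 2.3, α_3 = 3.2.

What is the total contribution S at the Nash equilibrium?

7

Town i's FOC: ∂u_i/∂s_i = α_i − s_i = 0, so s_i* = α_i.
NE contributions = (1.5, 2.3, 3.2); S = 7.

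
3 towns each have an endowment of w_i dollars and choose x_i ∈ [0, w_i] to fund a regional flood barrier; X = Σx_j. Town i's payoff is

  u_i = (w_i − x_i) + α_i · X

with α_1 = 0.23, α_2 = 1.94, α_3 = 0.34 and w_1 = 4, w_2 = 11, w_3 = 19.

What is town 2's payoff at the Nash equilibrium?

21.34

∂u_i/∂x_i = α_i − 1, so town i contributes w_i if α_i > 1, else 0.
α_i > 1 for i ∈ {2}; NE contributions (0, 11, 0), X = 11.
u_2 = (11 − 11) + 1.94·11 = 21.34.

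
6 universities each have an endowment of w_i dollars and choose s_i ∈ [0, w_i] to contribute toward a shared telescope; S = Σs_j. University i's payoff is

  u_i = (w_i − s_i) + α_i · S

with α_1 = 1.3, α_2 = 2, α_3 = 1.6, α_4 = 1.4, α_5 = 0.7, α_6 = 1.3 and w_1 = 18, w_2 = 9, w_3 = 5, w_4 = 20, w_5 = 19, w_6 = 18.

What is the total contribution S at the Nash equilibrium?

∂u_i/∂s_i = α_i − 1, so university i contributes w_i if α_i > 1, else 0.
α_i > 1 for i ∈ {1, 2, 3, 4, 6}; NE contributions (18, 9, 5, 20, 0, 18), S = 70.

70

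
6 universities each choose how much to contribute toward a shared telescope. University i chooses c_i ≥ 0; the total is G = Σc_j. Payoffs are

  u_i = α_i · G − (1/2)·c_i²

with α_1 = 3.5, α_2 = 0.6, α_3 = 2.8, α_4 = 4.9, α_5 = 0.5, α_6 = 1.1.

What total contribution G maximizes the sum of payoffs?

80.4

Planner FOC: ∂(Σu_j)/∂c_i = (Σα_j) − c_i = 0, so c_i^SO = Σα_j = 13.4 for every i; G^SO = 80.4.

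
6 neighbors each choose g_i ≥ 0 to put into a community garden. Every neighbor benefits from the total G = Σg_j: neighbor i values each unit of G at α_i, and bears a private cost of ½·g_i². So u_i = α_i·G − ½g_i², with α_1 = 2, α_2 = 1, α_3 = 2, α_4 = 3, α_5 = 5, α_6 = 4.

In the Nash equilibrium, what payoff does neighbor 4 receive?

46.5

Neighbor i's FOC: ∂u_i/∂g_i = α_i − g_i = 0, so g_i* = α_i.
NE contributions = (2, 1, 2, 3, 5, 4); G = 17.
u_4 = α_4·G − ½·(g_4)² = 3·17 − ½·3² = 46.5.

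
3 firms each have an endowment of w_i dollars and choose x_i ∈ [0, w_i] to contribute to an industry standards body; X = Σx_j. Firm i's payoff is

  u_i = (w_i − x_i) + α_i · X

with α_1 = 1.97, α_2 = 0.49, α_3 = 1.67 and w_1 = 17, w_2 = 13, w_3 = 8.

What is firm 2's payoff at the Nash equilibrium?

∂u_i/∂x_i = α_i − 1, so firm i contributes w_i if α_i > 1, else 0.
α_i > 1 for i ∈ {1, 3}; NE contributions (17, 0, 8), X = 25.
u_2 = (13 − 0) + 0.49·25 = 25.25.

25.25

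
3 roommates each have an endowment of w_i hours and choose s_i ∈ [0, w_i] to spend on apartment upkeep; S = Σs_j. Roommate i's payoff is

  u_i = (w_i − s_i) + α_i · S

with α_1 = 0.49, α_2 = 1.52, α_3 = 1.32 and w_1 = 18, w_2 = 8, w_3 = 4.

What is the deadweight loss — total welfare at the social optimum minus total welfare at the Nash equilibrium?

41.94

∂u_i/∂s_i = α_i − 1, so roommate i contributes w_i if α_i > 1, else 0.
α_i > 1 for i ∈ {2, 3}; NE contributions (0, 8, 4), S = 12.
W^NE = Σw_i − S^NE + (Σα_i)·S^NE = 30 + 2.33·12 = 57.96.
Planner: ∂(Σu_j)/∂s_i = Σα_j − 1 = 2.33 > 0, so everyone contributes w_i; S^SO = 30, W^SO = 30 + 2.33·30 = 99.9.
Deadweight loss = 41.94.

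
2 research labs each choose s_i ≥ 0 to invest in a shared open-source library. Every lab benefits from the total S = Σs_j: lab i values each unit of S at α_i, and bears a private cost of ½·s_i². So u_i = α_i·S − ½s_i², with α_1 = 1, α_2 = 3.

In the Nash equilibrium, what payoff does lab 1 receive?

3.5

Lab i's FOC: ∂u_i/∂s_i = α_i − s_i = 0, so s_i* = α_i.
NE contributions = (1, 3); S = 4.
u_1 = α_1·S − ½·(s_1)² = 1·4 − ½·1² = 3.5.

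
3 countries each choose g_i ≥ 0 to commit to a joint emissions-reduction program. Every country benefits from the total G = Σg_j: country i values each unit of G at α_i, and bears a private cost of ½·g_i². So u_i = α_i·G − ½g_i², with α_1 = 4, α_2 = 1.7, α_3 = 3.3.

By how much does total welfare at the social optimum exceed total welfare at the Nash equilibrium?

Country i's FOC: ∂u_i/∂g_i = α_i − g_i = 0, so g_i* = α_i.
NE contributions = (4, 1.7, 3.3); G = 9.
W^NE = (Σα)·G − ½Σα_i² = 9² − ½·29.78 = 66.11.
Planner sets g_i = Σα_j = 9 for every i, so G^SO = 3·9 = 27.
W^SO = (Σα)·G^SO − ½·3·(Σα)² = (3/2)·9² = 121.5.
Deadweight loss = W^SO − W^NE = 55.39.

55.39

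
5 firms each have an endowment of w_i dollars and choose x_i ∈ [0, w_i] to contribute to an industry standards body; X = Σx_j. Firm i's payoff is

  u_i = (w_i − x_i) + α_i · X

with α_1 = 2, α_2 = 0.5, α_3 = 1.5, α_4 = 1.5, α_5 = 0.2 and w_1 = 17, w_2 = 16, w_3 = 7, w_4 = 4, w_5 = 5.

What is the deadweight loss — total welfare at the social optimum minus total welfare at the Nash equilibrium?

∂u_i/∂x_i = α_i − 1, so firm i contributes w_i if α_i > 1, else 0.
α_i > 1 for i ∈ {1, 3, 4}; NE contributions (17, 0, 7, 4, 0), X = 28.
W^NE = Σw_i − X^NE + (Σα_i)·X^NE = 49 + 4.7·28 = 180.6.
Planner: ∂(Σu_j)/∂x_i = Σα_j − 1 = 4.7 > 0, so everyone contributes w_i; X^SO = 49, W^SO = 49 + 4.7·49 = 279.3.
Deadweight loss = 98.7.

98.7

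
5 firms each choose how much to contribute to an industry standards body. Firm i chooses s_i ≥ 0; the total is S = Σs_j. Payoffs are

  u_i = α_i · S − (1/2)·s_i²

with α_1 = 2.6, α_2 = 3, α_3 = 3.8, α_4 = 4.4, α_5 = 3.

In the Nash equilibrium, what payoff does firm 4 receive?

Firm i's FOC: ∂u_i/∂s_i = α_i − s_i = 0, so s_i* = α_i.
NE contributions = (2.6, 3, 3.8, 4.4, 3); S = 16.8.
u_4 = α_4·S − ½·(s_4)² = 4.4·16.8 − ½·4.4² = 64.24.

64.24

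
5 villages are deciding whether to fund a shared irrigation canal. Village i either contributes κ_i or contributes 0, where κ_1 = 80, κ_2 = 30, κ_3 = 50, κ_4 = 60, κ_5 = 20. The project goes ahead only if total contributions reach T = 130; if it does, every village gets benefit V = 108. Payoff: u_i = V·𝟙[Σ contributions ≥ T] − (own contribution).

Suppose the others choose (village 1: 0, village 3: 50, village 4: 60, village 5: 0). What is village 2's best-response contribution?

30

Others' total = 110. Contributing 30 brings total to 140 ≥ 130: gain V − κ_2 = 78.
Best response: 30.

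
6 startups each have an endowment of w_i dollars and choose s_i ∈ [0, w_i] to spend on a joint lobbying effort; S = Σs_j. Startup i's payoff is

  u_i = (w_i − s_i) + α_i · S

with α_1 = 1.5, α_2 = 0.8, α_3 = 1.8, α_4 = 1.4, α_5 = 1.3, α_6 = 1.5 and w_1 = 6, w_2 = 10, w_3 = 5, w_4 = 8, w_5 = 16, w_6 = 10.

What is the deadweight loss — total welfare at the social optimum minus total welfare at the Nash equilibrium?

∂u_i/∂s_i = α_i − 1, so startup i contributes w_i if α_i > 1, else 0.
α_i > 1 for i ∈ {1, 3, 4, 5, 6}; NE contributions (6, 0, 5, 8, 16, 10), S = 45.
W^NE = Σw_i − S^NE + (Σα_i)·S^NE = 55 + 7.3·45 = 383.5.
Planner: ∂(Σu_j)/∂s_i = Σα_j − 1 = 7.3 > 0, so everyone contributes w_i; S^SO = 55, W^SO = 55 + 7.3·55 = 456.5.
Deadweight loss = 73.

73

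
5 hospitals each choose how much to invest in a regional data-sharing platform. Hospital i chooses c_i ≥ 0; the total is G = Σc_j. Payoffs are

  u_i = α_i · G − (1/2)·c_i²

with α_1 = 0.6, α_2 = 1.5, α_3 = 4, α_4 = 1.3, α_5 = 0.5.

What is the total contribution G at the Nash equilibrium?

7.9

Hospital i's FOC: ∂u_i/∂c_i = α_i − c_i = 0, so c_i* = α_i.
NE contributions = (0.6, 1.5, 4, 1.3, 0.5); G = 7.9.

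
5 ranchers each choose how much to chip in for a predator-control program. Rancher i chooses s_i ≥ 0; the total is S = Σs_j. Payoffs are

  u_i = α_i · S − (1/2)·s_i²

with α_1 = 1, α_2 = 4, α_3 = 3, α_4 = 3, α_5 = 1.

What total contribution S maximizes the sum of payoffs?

60

Planner FOC: ∂(Σu_j)/∂s_i = (Σα_j) − s_i = 0, so s_i^SO = Σα_j = 12 for every i; S^SO = 60.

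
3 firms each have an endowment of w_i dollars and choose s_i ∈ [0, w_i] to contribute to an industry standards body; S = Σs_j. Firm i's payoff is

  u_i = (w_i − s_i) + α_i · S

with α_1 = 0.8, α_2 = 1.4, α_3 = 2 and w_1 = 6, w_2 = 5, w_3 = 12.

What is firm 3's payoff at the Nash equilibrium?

34

∂u_i/∂s_i = α_i − 1, so firm i contributes w_i if α_i > 1, else 0.
α_i > 1 for i ∈ {2, 3}; NE contributions (0, 5, 12), S = 17.
u_3 = (12 − 12) + 2·17 = 34.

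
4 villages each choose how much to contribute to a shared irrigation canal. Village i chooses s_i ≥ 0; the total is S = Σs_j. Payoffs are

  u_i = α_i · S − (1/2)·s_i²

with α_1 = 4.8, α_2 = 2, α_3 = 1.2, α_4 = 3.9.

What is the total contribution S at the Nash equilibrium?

Village i's FOC: ∂u_i/∂s_i = α_i − s_i = 0, so s_i* = α_i.
NE contributions = (4.8, 2, 1.2, 3.9); S = 11.9.

11.9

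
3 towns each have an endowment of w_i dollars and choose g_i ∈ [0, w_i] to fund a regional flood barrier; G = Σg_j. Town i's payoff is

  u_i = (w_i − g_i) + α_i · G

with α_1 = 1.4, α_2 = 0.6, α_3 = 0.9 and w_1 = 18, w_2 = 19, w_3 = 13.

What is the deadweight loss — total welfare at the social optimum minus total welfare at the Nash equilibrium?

60.8

∂u_i/∂g_i = α_i − 1, so town i contributes w_i if α_i > 1, else 0.
α_i > 1 for i ∈ {1}; NE contributions (18, 0, 0), G = 18.
W^NE = Σw_i − G^NE + (Σα_i)·G^NE = 50 + 1.9·18 = 84.2.
Planner: ∂(Σu_j)/∂g_i = Σα_j − 1 = 1.9 > 0, so everyone contributes w_i; G^SO = 50, W^SO = 50 + 1.9·50 = 145.
Deadweight loss = 60.8.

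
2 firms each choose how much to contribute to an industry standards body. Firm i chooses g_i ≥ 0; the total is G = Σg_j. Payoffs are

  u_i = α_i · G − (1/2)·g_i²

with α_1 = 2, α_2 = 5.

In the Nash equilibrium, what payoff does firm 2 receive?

Firm i's FOC: ∂u_i/∂g_i = α_i − g_i = 0, so g_i* = α_i.
NE contributions = (2, 5); G = 7.
u_2 = α_2·G − ½·(g_2)² = 5·7 − ½·5² = 22.5.

22.5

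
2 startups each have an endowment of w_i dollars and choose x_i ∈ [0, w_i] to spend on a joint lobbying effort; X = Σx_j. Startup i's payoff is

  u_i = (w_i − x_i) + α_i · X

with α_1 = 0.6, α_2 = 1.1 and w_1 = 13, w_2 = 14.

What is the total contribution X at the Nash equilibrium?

14

∂u_i/∂x_i = α_i − 1, so startup i contributes w_i if α_i > 1, else 0.
α_i > 1 for i ∈ {2}; NE contributions (0, 14), X = 14.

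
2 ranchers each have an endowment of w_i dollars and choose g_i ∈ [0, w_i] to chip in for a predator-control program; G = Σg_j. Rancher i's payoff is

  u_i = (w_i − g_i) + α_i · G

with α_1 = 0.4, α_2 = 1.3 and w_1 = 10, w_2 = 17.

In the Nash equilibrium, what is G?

∂u_i/∂g_i = α_i − 1, so rancher i contributes w_i if α_i > 1, else 0.
α_i > 1 for i ∈ {2}; NE contributions (0, 17), G = 17.

17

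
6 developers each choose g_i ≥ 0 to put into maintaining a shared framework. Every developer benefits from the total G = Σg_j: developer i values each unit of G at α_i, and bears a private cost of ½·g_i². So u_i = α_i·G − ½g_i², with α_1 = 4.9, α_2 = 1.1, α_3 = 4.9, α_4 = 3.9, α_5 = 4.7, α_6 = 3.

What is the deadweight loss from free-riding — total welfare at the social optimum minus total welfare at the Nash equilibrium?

1060.265

Developer i's FOC: ∂u_i/∂g_i = α_i − g_i = 0, so g_i* = α_i.
NE contributions = (4.9, 1.1, 4.9, 3.9, 4.7, 3); G = 22.5.
W^NE = (Σα)·G − ½Σα_i² = 22.5² − ½·95.53 = 458.485.
Planner sets g_i = Σα_j = 22.5 for every i, so G^SO = 6·22.5 = 135.
W^SO = (Σα)·G^SO − ½·6·(Σα)² = (6/2)·22.5² = 1518.75.
Deadweight loss = W^SO − W^NE = 1060.265.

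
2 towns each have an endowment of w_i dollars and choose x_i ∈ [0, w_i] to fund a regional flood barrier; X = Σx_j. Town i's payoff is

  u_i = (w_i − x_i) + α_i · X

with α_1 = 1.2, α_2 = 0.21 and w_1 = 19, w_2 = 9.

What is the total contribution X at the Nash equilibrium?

∂u_i/∂x_i = α_i − 1, so town i contributes w_i if α_i > 1, else 0.
α_i > 1 for i ∈ {1}; NE contributions (19, 0), X = 19.

19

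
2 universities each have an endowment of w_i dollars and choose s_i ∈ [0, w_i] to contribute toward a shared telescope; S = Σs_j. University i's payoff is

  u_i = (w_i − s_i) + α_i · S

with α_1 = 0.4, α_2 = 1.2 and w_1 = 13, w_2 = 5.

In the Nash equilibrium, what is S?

5

∂u_i/∂s_i = α_i − 1, so university i contributes w_i if α_i > 1, else 0.
α_i > 1 for i ∈ {2}; NE contributions (0, 5), S = 5.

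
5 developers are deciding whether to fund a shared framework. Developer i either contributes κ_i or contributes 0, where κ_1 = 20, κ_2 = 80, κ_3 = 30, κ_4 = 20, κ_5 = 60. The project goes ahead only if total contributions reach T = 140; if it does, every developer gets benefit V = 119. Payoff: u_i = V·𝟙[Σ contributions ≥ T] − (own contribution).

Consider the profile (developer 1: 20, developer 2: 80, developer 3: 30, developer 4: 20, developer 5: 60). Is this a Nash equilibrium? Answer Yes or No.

No

Total = 210 ≥ 140: provided.
Developer 1 (pledges 20, payoff 99): dropping to 0 → total 190, payoff 119. Profitable deviation.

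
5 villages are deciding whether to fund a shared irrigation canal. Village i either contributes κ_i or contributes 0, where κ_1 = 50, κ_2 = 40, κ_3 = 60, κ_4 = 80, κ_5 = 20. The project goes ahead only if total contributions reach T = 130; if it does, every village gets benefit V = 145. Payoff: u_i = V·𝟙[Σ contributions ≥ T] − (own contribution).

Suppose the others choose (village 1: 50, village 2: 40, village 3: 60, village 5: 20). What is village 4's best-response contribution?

0

Others' total = 170 ≥ 130; contributing adds cost 80 for no extra benefit.
Best response: 0.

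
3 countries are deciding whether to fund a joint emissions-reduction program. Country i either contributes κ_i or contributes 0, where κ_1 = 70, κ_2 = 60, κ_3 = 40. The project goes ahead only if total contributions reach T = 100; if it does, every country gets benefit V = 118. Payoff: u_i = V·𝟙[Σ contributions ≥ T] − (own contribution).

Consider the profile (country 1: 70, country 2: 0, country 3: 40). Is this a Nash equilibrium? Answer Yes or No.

Yes

Total = 110 ≥ 100: provided.
Country 1 (pledges 70, payoff 48): dropping to 0 → total 40, payoff 0. No gain.
Country 2 (pledges 0, payoff 118): pledging 60 → total 170, payoff 58. No gain.
Country 3 (pledges 40, payoff 78): dropping to 0 → total 70, payoff 0. No gain.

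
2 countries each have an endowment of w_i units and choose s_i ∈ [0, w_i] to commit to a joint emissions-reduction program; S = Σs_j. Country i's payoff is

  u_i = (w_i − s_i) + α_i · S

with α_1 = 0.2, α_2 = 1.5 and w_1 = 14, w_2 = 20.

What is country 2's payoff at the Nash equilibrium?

30

∂u_i/∂s_i = α_i − 1, so country i contributes w_i if α_i > 1, else 0.
α_i > 1 for i ∈ {2}; NE contributions (0, 20), S = 20.
u_2 = (20 − 20) + 1.5·20 = 30.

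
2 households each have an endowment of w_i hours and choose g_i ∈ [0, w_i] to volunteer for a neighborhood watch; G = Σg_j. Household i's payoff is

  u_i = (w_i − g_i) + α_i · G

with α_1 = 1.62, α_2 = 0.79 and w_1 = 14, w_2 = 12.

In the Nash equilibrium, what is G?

14

∂u_i/∂g_i = α_i − 1, so household i contributes w_i if α_i > 1, else 0.
α_i > 1 for i ∈ {1}; NE contributions (14, 0), G = 14.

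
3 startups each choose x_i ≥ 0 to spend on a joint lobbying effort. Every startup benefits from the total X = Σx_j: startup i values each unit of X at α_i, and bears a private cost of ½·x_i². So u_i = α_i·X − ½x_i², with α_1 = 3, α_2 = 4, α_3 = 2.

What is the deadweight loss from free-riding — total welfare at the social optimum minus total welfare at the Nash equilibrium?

Startup i's FOC: ∂u_i/∂x_i = α_i − x_i = 0, so x_i* = α_i.
NE contributions = (3, 4, 2); X = 9.
W^NE = (Σα)·X − ½Σα_i² = 9² − ½·29 = 66.5.
Planner sets x_i = Σα_j = 9 for every i, so X^SO = 3·9 = 27.
W^SO = (Σα)·X^SO − ½·3·(Σα)² = (3/2)·9² = 121.5.
Deadweight loss = W^SO − W^NE = 55.

55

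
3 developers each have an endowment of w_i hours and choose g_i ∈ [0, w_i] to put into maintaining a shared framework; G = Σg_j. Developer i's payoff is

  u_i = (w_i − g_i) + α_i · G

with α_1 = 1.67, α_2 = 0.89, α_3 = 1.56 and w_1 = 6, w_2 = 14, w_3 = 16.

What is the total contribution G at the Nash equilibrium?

∂u_i/∂g_i = α_i − 1, so developer i contributes w_i if α_i > 1, else 0.
α_i > 1 for i ∈ {1, 3}; NE contributions (6, 0, 16), G = 22.

22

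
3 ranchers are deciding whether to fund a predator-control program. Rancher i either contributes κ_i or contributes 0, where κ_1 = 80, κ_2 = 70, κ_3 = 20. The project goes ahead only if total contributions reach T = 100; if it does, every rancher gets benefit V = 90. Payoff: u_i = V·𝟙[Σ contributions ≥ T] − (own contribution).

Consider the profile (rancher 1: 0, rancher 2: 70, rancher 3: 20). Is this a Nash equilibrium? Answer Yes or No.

Total = 90 < 100: not provided.
Rancher 1 (pledges 0, payoff 0): pledging 80 → total 170, payoff 10. Profitable deviation.

No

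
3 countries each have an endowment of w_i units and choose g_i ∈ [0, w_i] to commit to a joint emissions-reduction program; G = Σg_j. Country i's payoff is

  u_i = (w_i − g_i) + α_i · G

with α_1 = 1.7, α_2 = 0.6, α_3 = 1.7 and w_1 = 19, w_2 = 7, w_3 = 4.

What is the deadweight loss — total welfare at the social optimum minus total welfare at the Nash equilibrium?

21

∂u_i/∂g_i = α_i − 1, so country i contributes w_i if α_i > 1, else 0.
α_i > 1 for i ∈ {1, 3}; NE contributions (19, 0, 4), G = 23.
W^NE = Σw_i − G^NE + (Σα_i)·G^NE = 30 + 3·23 = 99.
Planner: ∂(Σu_j)/∂g_i = Σα_j − 1 = 3 > 0, so everyone contributes w_i; G^SO = 30, W^SO = 30 + 3·30 = 120.
Deadweight loss = 21.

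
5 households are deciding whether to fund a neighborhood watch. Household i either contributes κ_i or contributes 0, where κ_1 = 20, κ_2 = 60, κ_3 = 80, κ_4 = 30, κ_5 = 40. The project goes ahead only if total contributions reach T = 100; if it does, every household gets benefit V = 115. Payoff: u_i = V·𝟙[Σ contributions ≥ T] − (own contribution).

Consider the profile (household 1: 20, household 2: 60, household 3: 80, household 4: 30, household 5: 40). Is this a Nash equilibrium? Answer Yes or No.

No

Total = 230 ≥ 100: provided.
Household 1 (pledges 20, payoff 95): dropping to 0 → total 210, payoff 115. Profitable deviation.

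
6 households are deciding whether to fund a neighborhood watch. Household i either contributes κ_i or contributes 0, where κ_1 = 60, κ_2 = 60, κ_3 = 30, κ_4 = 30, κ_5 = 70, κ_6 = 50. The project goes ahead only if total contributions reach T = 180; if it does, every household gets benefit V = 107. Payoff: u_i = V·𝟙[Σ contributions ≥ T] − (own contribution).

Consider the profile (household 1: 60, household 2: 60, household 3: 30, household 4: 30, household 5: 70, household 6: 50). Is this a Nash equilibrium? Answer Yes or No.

No

Total = 300 ≥ 180: provided.
Household 1 (pledges 60, payoff 47): dropping to 0 → total 240, payoff 107. Profitable deviation.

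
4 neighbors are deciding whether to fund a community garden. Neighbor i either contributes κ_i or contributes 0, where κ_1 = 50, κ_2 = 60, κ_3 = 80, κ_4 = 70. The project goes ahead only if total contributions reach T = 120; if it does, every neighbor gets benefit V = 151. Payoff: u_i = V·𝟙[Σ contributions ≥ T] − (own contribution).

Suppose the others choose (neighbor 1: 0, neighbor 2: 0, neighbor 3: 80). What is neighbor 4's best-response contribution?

70

Others' total = 80. Contributing 70 brings total to 150 ≥ 120: gain V − κ_4 = 81.
Best response: 70.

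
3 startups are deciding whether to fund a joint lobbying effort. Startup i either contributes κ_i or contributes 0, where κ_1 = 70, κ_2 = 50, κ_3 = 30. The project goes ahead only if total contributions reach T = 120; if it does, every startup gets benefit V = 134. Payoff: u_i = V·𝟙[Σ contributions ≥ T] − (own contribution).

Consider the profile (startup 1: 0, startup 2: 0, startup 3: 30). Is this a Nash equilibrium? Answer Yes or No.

Total = 30 < 120: not provided.
Startup 1 (pledges 0, payoff 0): pledging 70 → total 100, payoff -70. No gain.
Startup 2 (pledges 0, payoff 0): pledging 50 → total 80, payoff -50. No gain.
Startup 3 (pledges 30, payoff -30): dropping to 0 → total 0, payoff 0. Profitable deviation.

No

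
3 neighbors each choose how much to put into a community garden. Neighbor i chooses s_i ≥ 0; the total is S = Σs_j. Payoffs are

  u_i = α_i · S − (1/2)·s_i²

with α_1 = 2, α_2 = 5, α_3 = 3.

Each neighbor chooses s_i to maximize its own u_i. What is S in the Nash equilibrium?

10

Neighbor i's FOC: ∂u_i/∂s_i = α_i − s_i = 0, so s_i* = α_i.
NE contributions = (2, 5, 3); S = 10.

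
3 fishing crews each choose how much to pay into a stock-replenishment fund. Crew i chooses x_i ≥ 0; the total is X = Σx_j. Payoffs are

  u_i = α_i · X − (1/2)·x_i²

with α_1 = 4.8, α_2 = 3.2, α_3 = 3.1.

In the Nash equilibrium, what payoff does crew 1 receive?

Crew i's FOC: ∂u_i/∂x_i = α_i − x_i = 0, so x_i* = α_i.
NE contributions = (4.8, 3.2, 3.1); X = 11.1.
u_1 = α_1·X − ½·(x_1)² = 4.8·11.1 − ½·4.8² = 41.76.

41.76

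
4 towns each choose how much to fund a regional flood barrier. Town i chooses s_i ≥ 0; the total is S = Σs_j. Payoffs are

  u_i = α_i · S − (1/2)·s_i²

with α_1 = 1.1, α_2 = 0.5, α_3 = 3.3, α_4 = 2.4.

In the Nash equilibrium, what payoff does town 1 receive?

7.425

Town i's FOC: ∂u_i/∂s_i = α_i − s_i = 0, so s_i* = α_i.
NE contributions = (1.1, 0.5, 3.3, 2.4); S = 7.3.
u_1 = α_1·S − ½·(s_1)² = 1.1·7.3 − ½·1.1² = 7.425.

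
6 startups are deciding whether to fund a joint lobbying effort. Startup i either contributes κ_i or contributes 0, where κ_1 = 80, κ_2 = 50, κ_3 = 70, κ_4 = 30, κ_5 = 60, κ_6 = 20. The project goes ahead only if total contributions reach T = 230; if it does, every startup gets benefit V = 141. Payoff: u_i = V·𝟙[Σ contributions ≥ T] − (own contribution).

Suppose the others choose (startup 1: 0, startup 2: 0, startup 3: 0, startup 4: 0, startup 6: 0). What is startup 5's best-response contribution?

Others' total = 0. Even contributing 60 gives 60 < 230: no benefit either way.
Best response: 0.

0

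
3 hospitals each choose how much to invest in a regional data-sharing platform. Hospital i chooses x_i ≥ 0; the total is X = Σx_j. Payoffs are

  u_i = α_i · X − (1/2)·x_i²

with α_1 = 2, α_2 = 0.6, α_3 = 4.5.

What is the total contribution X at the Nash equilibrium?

7.1

Hospital i's FOC: ∂u_i/∂x_i = α_i − x_i = 0, so x_i* = α_i.
NE contributions = (2, 0.6, 4.5); X = 7.1.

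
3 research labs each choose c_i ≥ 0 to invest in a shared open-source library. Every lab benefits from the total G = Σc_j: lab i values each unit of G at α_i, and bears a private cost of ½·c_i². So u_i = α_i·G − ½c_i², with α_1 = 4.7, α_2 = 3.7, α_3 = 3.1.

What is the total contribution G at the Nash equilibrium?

Lab i's FOC: ∂u_i/∂c_i = α_i − c_i = 0, so c_i* = α_i.
NE contributions = (4.7, 3.7, 3.1); G = 11.5.

11.5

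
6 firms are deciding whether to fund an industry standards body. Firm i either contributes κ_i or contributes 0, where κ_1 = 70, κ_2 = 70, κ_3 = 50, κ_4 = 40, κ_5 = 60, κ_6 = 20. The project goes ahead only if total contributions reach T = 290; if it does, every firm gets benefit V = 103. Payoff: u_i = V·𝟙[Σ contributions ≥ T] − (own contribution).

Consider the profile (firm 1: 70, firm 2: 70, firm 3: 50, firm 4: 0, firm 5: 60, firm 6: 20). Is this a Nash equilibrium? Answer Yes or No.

Total = 270 < 290: not provided.
Firm 1 (pledges 70, payoff -70): dropping to 0 → total 200, payoff 0. Profitable deviation.

No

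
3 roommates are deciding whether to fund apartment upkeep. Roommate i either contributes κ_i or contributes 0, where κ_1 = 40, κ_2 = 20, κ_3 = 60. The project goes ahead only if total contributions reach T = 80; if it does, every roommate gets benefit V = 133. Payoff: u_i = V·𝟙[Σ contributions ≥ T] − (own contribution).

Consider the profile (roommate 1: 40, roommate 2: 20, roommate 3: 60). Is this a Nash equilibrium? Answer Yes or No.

No

Total = 120 ≥ 80: provided.
Roommate 1 (pledges 40, payoff 93): dropping to 0 → total 80, payoff 133. Profitable deviation.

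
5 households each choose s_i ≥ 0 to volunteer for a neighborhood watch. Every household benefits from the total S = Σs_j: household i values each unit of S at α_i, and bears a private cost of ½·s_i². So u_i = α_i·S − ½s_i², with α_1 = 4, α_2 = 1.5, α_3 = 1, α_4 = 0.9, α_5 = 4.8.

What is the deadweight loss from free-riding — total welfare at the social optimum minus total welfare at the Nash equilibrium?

Household i's FOC: ∂u_i/∂s_i = α_i − s_i = 0, so s_i* = α_i.
NE contributions = (4, 1.5, 1, 0.9, 4.8); S = 12.2.
W^NE = (Σα)·S − ½Σα_i² = 12.2² − ½·43.1 = 127.29.
Planner sets s_i = Σα_j = 12.2 for every i, so S^SO = 5·12.2 = 61.
W^SO = (Σα)·S^SO − ½·5·(Σα)² = (5/2)·12.2² = 372.1.
Deadweight loss = W^SO − W^NE = 244.81.

244.81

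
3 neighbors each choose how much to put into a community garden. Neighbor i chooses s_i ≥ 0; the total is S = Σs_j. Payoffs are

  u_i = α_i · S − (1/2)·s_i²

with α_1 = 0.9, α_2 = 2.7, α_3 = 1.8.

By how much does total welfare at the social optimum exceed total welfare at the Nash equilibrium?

Neighbor i's FOC: ∂u_i/∂s_i = α_i − s_i = 0, so s_i* = α_i.
NE contributions = (0.9, 2.7, 1.8); S = 5.4.
W^NE = (Σα)·S − ½Σα_i² = 5.4² − ½·11.34 = 23.49.
Planner sets s_i = Σα_j = 5.4 for every i, so S^SO = 3·5.4 = 16.2.
W^SO = (Σα)·S^SO − ½·3·(Σα)² = (3/2)·5.4² = 43.74.
Deadweight loss = W^SO − W^NE = 20.25.

20.25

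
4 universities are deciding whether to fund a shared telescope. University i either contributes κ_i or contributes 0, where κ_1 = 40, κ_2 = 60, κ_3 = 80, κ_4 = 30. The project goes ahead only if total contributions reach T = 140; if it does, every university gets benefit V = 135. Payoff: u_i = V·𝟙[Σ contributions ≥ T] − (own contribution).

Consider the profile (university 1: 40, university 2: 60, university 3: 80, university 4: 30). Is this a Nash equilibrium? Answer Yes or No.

Total = 210 ≥ 140: provided.
University 1 (pledges 40, payoff 95): dropping to 0 → total 170, payoff 135. Profitable deviation.

No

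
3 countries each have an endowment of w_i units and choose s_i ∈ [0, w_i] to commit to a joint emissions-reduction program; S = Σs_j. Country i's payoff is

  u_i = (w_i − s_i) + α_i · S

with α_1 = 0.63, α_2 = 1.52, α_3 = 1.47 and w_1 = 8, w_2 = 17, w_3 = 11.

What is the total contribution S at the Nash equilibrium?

28

∂u_i/∂s_i = α_i − 1, so country i contributes w_i if α_i > 1, else 0.
α_i > 1 for i ∈ {2, 3}; NE contributions (0, 17, 11), S = 28.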